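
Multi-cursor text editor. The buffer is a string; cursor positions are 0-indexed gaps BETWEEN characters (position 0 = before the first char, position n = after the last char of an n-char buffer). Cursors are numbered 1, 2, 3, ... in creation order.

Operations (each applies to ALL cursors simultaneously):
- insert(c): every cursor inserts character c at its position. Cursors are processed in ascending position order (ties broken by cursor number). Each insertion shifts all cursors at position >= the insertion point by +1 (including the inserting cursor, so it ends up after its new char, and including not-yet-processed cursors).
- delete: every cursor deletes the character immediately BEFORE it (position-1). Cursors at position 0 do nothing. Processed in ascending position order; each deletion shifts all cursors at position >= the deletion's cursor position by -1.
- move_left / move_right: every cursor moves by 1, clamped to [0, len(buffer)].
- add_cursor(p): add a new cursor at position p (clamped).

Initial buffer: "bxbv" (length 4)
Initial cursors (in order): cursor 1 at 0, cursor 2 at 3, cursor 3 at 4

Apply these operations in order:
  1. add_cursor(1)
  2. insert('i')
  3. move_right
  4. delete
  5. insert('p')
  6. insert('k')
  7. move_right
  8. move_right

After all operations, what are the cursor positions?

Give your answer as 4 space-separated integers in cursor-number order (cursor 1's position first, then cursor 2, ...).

After op 1 (add_cursor(1)): buffer="bxbv" (len 4), cursors c1@0 c4@1 c2@3 c3@4, authorship ....
After op 2 (insert('i')): buffer="ibixbivi" (len 8), cursors c1@1 c4@3 c2@6 c3@8, authorship 1.4..2.3
After op 3 (move_right): buffer="ibixbivi" (len 8), cursors c1@2 c4@4 c2@7 c3@8, authorship 1.4..2.3
After op 4 (delete): buffer="iibi" (len 4), cursors c1@1 c4@2 c2@4 c3@4, authorship 14.2
After op 5 (insert('p')): buffer="ipipbipp" (len 8), cursors c1@2 c4@4 c2@8 c3@8, authorship 1144.223
After op 6 (insert('k')): buffer="ipkipkbippkk" (len 12), cursors c1@3 c4@6 c2@12 c3@12, authorship 111444.22323
After op 7 (move_right): buffer="ipkipkbippkk" (len 12), cursors c1@4 c4@7 c2@12 c3@12, authorship 111444.22323
After op 8 (move_right): buffer="ipkipkbippkk" (len 12), cursors c1@5 c4@8 c2@12 c3@12, authorship 111444.22323

Answer: 5 12 12 8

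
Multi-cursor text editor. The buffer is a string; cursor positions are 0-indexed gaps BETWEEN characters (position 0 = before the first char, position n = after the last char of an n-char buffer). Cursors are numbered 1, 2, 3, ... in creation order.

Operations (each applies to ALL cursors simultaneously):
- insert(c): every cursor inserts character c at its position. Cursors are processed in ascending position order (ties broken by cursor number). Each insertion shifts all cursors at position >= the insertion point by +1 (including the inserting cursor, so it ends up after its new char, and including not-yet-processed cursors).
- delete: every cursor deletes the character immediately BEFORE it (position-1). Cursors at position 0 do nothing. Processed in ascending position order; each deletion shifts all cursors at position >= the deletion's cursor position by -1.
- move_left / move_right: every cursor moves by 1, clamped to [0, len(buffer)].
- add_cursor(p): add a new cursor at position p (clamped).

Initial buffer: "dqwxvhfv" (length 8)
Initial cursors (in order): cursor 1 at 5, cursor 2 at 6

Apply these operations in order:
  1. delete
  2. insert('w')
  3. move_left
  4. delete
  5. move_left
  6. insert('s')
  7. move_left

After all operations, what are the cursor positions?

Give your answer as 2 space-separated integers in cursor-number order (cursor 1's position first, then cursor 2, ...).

After op 1 (delete): buffer="dqwxfv" (len 6), cursors c1@4 c2@4, authorship ......
After op 2 (insert('w')): buffer="dqwxwwfv" (len 8), cursors c1@6 c2@6, authorship ....12..
After op 3 (move_left): buffer="dqwxwwfv" (len 8), cursors c1@5 c2@5, authorship ....12..
After op 4 (delete): buffer="dqwwfv" (len 6), cursors c1@3 c2@3, authorship ...2..
After op 5 (move_left): buffer="dqwwfv" (len 6), cursors c1@2 c2@2, authorship ...2..
After op 6 (insert('s')): buffer="dqsswwfv" (len 8), cursors c1@4 c2@4, authorship ..12.2..
After op 7 (move_left): buffer="dqsswwfv" (len 8), cursors c1@3 c2@3, authorship ..12.2..

Answer: 3 3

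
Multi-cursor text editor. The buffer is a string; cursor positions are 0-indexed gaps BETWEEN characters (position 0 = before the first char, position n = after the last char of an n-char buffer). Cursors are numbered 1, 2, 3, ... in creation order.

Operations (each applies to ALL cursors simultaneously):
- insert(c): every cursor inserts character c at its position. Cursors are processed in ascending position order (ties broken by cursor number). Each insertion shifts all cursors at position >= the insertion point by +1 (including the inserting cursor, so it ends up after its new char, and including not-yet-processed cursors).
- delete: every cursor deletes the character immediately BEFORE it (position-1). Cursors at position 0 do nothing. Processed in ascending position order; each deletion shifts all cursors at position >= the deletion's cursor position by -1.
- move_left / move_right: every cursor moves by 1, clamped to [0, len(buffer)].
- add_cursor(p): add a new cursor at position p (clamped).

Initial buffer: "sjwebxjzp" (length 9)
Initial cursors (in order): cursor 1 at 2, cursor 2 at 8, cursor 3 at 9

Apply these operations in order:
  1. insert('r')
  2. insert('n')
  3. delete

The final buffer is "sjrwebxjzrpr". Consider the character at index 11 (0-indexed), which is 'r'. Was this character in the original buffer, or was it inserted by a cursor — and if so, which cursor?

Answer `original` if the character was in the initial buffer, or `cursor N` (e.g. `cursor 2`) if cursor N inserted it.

Answer: cursor 3

Derivation:
After op 1 (insert('r')): buffer="sjrwebxjzrpr" (len 12), cursors c1@3 c2@10 c3@12, authorship ..1......2.3
After op 2 (insert('n')): buffer="sjrnwebxjzrnprn" (len 15), cursors c1@4 c2@12 c3@15, authorship ..11......22.33
After op 3 (delete): buffer="sjrwebxjzrpr" (len 12), cursors c1@3 c2@10 c3@12, authorship ..1......2.3
Authorship (.=original, N=cursor N): . . 1 . . . . . . 2 . 3
Index 11: author = 3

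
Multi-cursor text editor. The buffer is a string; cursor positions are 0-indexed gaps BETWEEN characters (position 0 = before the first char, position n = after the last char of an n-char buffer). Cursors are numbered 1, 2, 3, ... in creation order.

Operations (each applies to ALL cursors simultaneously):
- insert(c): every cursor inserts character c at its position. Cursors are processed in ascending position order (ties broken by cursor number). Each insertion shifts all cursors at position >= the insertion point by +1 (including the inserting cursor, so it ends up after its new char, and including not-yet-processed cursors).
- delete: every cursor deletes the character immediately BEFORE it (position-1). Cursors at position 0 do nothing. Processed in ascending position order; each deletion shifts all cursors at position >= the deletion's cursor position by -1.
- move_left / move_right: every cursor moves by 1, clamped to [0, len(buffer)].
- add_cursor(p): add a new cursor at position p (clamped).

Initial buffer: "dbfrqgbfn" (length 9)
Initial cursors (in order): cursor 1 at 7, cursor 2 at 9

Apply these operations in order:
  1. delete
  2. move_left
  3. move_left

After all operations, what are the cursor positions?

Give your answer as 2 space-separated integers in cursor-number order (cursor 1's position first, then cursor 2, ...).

Answer: 4 5

Derivation:
After op 1 (delete): buffer="dbfrqgf" (len 7), cursors c1@6 c2@7, authorship .......
After op 2 (move_left): buffer="dbfrqgf" (len 7), cursors c1@5 c2@6, authorship .......
After op 3 (move_left): buffer="dbfrqgf" (len 7), cursors c1@4 c2@5, authorship .......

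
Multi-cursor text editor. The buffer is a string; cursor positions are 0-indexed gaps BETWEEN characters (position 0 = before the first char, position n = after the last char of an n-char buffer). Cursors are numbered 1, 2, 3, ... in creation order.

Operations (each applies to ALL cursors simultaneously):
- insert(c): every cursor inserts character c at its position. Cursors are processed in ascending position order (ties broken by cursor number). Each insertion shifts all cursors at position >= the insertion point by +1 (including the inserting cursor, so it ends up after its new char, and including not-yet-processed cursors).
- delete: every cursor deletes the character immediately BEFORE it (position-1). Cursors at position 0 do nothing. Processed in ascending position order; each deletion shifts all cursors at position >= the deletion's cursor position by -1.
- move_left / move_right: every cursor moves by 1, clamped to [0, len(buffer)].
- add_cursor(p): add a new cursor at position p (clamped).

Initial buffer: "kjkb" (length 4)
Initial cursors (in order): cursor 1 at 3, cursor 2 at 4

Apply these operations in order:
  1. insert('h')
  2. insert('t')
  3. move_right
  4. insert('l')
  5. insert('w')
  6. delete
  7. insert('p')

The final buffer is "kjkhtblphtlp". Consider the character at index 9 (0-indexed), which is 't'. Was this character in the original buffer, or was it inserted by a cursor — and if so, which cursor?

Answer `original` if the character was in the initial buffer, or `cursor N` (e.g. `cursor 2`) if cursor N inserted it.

After op 1 (insert('h')): buffer="kjkhbh" (len 6), cursors c1@4 c2@6, authorship ...1.2
After op 2 (insert('t')): buffer="kjkhtbht" (len 8), cursors c1@5 c2@8, authorship ...11.22
After op 3 (move_right): buffer="kjkhtbht" (len 8), cursors c1@6 c2@8, authorship ...11.22
After op 4 (insert('l')): buffer="kjkhtblhtl" (len 10), cursors c1@7 c2@10, authorship ...11.1222
After op 5 (insert('w')): buffer="kjkhtblwhtlw" (len 12), cursors c1@8 c2@12, authorship ...11.112222
After op 6 (delete): buffer="kjkhtblhtl" (len 10), cursors c1@7 c2@10, authorship ...11.1222
After op 7 (insert('p')): buffer="kjkhtblphtlp" (len 12), cursors c1@8 c2@12, authorship ...11.112222
Authorship (.=original, N=cursor N): . . . 1 1 . 1 1 2 2 2 2
Index 9: author = 2

Answer: cursor 2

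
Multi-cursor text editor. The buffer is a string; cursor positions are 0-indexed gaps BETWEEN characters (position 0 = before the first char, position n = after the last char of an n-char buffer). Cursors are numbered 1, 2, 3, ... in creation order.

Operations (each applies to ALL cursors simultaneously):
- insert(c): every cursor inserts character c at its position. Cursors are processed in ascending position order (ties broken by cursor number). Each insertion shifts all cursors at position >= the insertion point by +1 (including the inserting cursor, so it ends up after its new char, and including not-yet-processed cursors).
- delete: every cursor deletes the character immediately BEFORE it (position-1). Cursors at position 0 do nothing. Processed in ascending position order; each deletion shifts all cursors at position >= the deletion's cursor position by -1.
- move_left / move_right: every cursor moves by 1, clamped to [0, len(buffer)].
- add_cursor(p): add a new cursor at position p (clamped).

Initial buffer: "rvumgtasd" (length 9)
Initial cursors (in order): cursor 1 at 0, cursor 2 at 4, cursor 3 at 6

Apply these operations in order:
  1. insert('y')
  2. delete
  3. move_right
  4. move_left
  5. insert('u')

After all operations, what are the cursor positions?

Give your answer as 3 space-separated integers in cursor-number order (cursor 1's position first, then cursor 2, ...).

After op 1 (insert('y')): buffer="yrvumygtyasd" (len 12), cursors c1@1 c2@6 c3@9, authorship 1....2..3...
After op 2 (delete): buffer="rvumgtasd" (len 9), cursors c1@0 c2@4 c3@6, authorship .........
After op 3 (move_right): buffer="rvumgtasd" (len 9), cursors c1@1 c2@5 c3@7, authorship .........
After op 4 (move_left): buffer="rvumgtasd" (len 9), cursors c1@0 c2@4 c3@6, authorship .........
After op 5 (insert('u')): buffer="urvumugtuasd" (len 12), cursors c1@1 c2@6 c3@9, authorship 1....2..3...

Answer: 1 6 9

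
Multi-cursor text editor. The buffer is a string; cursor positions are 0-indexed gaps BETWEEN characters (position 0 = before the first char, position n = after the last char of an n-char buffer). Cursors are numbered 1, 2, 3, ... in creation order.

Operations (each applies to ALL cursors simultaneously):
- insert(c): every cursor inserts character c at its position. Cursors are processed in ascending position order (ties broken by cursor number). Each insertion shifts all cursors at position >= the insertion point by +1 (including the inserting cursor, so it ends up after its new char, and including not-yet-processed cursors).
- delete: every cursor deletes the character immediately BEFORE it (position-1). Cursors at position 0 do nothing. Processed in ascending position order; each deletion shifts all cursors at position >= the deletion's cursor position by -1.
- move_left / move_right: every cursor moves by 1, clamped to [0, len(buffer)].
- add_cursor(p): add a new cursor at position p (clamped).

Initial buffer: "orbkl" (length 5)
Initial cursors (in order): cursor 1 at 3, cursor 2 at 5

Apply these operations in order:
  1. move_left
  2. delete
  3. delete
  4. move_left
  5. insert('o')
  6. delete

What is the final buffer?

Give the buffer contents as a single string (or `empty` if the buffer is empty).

After op 1 (move_left): buffer="orbkl" (len 5), cursors c1@2 c2@4, authorship .....
After op 2 (delete): buffer="obl" (len 3), cursors c1@1 c2@2, authorship ...
After op 3 (delete): buffer="l" (len 1), cursors c1@0 c2@0, authorship .
After op 4 (move_left): buffer="l" (len 1), cursors c1@0 c2@0, authorship .
After op 5 (insert('o')): buffer="ool" (len 3), cursors c1@2 c2@2, authorship 12.
After op 6 (delete): buffer="l" (len 1), cursors c1@0 c2@0, authorship .

Answer: l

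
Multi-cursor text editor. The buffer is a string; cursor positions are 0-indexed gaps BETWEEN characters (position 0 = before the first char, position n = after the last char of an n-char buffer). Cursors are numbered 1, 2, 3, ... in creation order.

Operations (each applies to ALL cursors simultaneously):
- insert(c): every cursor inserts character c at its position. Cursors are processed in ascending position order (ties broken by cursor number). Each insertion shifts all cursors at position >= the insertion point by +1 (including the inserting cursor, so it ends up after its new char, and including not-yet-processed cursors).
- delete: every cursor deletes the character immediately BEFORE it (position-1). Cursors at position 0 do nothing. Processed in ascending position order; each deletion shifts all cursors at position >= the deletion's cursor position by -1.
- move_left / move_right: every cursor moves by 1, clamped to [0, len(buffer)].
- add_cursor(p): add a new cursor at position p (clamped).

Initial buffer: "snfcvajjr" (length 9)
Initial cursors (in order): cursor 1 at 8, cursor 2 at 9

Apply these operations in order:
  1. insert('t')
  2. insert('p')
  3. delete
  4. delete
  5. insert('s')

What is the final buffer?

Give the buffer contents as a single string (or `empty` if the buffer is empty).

After op 1 (insert('t')): buffer="snfcvajjtrt" (len 11), cursors c1@9 c2@11, authorship ........1.2
After op 2 (insert('p')): buffer="snfcvajjtprtp" (len 13), cursors c1@10 c2@13, authorship ........11.22
After op 3 (delete): buffer="snfcvajjtrt" (len 11), cursors c1@9 c2@11, authorship ........1.2
After op 4 (delete): buffer="snfcvajjr" (len 9), cursors c1@8 c2@9, authorship .........
After op 5 (insert('s')): buffer="snfcvajjsrs" (len 11), cursors c1@9 c2@11, authorship ........1.2

Answer: snfcvajjsrs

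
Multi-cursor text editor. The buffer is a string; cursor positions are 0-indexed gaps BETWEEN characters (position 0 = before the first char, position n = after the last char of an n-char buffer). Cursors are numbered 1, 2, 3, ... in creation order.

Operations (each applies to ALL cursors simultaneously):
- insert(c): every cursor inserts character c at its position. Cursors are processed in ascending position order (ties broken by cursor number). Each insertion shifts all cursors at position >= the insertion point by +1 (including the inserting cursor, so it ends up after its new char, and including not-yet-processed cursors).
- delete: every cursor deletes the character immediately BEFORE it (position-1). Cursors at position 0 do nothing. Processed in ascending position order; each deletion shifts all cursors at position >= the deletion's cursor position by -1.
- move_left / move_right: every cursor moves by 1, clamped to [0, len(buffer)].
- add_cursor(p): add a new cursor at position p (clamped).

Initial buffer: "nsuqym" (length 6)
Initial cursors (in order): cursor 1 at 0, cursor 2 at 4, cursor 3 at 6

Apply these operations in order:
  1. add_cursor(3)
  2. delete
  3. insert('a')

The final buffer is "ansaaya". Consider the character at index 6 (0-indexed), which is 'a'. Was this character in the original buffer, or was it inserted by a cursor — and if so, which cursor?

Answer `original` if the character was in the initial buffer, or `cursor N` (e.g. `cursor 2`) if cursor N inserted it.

After op 1 (add_cursor(3)): buffer="nsuqym" (len 6), cursors c1@0 c4@3 c2@4 c3@6, authorship ......
After op 2 (delete): buffer="nsy" (len 3), cursors c1@0 c2@2 c4@2 c3@3, authorship ...
After op 3 (insert('a')): buffer="ansaaya" (len 7), cursors c1@1 c2@5 c4@5 c3@7, authorship 1..24.3
Authorship (.=original, N=cursor N): 1 . . 2 4 . 3
Index 6: author = 3

Answer: cursor 3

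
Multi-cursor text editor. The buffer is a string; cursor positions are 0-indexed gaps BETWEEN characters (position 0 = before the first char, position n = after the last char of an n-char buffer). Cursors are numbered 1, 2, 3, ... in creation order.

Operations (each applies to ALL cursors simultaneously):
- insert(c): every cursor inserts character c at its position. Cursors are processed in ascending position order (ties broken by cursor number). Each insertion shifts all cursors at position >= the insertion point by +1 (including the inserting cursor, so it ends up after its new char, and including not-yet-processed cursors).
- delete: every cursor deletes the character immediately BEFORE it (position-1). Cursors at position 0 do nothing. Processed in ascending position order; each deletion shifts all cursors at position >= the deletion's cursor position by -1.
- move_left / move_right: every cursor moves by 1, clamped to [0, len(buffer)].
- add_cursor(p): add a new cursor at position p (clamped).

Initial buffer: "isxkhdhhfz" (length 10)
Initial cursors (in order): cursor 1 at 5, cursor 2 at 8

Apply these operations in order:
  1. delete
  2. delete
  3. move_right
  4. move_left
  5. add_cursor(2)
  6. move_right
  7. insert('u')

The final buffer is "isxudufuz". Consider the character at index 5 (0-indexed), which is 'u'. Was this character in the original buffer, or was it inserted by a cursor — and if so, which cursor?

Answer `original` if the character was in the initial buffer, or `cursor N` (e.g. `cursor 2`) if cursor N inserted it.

Answer: cursor 1

Derivation:
After op 1 (delete): buffer="isxkdhfz" (len 8), cursors c1@4 c2@6, authorship ........
After op 2 (delete): buffer="isxdfz" (len 6), cursors c1@3 c2@4, authorship ......
After op 3 (move_right): buffer="isxdfz" (len 6), cursors c1@4 c2@5, authorship ......
After op 4 (move_left): buffer="isxdfz" (len 6), cursors c1@3 c2@4, authorship ......
After op 5 (add_cursor(2)): buffer="isxdfz" (len 6), cursors c3@2 c1@3 c2@4, authorship ......
After op 6 (move_right): buffer="isxdfz" (len 6), cursors c3@3 c1@4 c2@5, authorship ......
After op 7 (insert('u')): buffer="isxudufuz" (len 9), cursors c3@4 c1@6 c2@8, authorship ...3.1.2.
Authorship (.=original, N=cursor N): . . . 3 . 1 . 2 .
Index 5: author = 1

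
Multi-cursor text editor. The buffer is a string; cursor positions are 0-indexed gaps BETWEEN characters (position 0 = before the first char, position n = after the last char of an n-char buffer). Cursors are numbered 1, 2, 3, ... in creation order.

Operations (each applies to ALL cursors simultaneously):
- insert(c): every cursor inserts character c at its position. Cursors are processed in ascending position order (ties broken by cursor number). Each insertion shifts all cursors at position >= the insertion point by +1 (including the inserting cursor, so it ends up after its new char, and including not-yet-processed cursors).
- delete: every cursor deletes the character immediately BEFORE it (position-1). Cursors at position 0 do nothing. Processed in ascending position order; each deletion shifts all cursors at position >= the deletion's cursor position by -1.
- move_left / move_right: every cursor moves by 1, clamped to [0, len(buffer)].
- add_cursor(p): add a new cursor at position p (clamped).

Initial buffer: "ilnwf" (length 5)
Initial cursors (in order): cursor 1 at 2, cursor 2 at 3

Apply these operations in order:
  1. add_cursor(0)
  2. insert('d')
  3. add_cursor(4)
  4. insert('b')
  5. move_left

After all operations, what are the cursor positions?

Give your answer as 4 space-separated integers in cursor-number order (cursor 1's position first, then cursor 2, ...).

After op 1 (add_cursor(0)): buffer="ilnwf" (len 5), cursors c3@0 c1@2 c2@3, authorship .....
After op 2 (insert('d')): buffer="dildndwf" (len 8), cursors c3@1 c1@4 c2@6, authorship 3..1.2..
After op 3 (add_cursor(4)): buffer="dildndwf" (len 8), cursors c3@1 c1@4 c4@4 c2@6, authorship 3..1.2..
After op 4 (insert('b')): buffer="dbildbbndbwf" (len 12), cursors c3@2 c1@7 c4@7 c2@10, authorship 33..114.22..
After op 5 (move_left): buffer="dbildbbndbwf" (len 12), cursors c3@1 c1@6 c4@6 c2@9, authorship 33..114.22..

Answer: 6 9 1 6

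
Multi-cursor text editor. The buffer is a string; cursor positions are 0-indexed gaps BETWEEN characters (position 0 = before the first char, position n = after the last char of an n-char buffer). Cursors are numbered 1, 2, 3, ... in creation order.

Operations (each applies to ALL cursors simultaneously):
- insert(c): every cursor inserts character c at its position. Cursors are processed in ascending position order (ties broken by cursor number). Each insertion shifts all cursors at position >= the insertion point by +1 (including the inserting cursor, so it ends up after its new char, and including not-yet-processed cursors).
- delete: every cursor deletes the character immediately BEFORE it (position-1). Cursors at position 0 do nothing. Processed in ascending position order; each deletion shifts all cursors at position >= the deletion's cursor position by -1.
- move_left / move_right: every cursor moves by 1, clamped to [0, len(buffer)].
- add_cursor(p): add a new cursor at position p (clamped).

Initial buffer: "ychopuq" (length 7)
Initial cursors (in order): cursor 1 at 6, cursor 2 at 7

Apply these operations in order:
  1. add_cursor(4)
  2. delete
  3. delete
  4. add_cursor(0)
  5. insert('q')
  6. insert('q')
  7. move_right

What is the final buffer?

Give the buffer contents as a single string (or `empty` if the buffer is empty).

Answer: qqyqqqqqq

Derivation:
After op 1 (add_cursor(4)): buffer="ychopuq" (len 7), cursors c3@4 c1@6 c2@7, authorship .......
After op 2 (delete): buffer="ychp" (len 4), cursors c3@3 c1@4 c2@4, authorship ....
After op 3 (delete): buffer="y" (len 1), cursors c1@1 c2@1 c3@1, authorship .
After op 4 (add_cursor(0)): buffer="y" (len 1), cursors c4@0 c1@1 c2@1 c3@1, authorship .
After op 5 (insert('q')): buffer="qyqqq" (len 5), cursors c4@1 c1@5 c2@5 c3@5, authorship 4.123
After op 6 (insert('q')): buffer="qqyqqqqqq" (len 9), cursors c4@2 c1@9 c2@9 c3@9, authorship 44.123123
After op 7 (move_right): buffer="qqyqqqqqq" (len 9), cursors c4@3 c1@9 c2@9 c3@9, authorship 44.123123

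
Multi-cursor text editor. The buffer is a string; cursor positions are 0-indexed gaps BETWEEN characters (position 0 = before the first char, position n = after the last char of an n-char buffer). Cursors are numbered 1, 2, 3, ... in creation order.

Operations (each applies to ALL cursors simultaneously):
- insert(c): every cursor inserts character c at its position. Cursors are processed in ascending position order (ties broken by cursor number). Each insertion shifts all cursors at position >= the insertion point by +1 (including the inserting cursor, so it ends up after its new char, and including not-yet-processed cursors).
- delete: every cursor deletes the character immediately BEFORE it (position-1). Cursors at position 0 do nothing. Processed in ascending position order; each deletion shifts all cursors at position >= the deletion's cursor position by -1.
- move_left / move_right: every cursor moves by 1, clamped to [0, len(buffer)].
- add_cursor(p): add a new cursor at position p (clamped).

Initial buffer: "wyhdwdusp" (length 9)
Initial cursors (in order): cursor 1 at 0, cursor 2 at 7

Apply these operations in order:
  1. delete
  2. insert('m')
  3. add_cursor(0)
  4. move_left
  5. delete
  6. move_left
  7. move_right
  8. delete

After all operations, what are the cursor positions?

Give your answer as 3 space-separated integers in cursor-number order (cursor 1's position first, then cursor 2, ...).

After op 1 (delete): buffer="wyhdwdsp" (len 8), cursors c1@0 c2@6, authorship ........
After op 2 (insert('m')): buffer="mwyhdwdmsp" (len 10), cursors c1@1 c2@8, authorship 1......2..
After op 3 (add_cursor(0)): buffer="mwyhdwdmsp" (len 10), cursors c3@0 c1@1 c2@8, authorship 1......2..
After op 4 (move_left): buffer="mwyhdwdmsp" (len 10), cursors c1@0 c3@0 c2@7, authorship 1......2..
After op 5 (delete): buffer="mwyhdwmsp" (len 9), cursors c1@0 c3@0 c2@6, authorship 1.....2..
After op 6 (move_left): buffer="mwyhdwmsp" (len 9), cursors c1@0 c3@0 c2@5, authorship 1.....2..
After op 7 (move_right): buffer="mwyhdwmsp" (len 9), cursors c1@1 c3@1 c2@6, authorship 1.....2..
After op 8 (delete): buffer="wyhdmsp" (len 7), cursors c1@0 c3@0 c2@4, authorship ....2..

Answer: 0 4 0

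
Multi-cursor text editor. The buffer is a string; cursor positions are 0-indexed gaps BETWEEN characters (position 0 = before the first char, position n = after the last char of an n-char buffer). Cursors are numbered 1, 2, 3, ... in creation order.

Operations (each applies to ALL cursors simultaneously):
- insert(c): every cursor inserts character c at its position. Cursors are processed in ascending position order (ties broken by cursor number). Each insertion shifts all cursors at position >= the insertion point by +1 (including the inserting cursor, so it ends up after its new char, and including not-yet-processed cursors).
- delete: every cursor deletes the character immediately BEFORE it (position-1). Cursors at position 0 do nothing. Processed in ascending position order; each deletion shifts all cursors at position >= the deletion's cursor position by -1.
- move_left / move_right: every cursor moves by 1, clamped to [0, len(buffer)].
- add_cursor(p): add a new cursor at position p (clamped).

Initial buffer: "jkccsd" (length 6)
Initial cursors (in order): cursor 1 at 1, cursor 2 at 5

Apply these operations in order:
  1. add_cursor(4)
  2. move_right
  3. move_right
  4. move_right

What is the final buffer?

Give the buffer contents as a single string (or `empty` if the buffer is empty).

Answer: jkccsd

Derivation:
After op 1 (add_cursor(4)): buffer="jkccsd" (len 6), cursors c1@1 c3@4 c2@5, authorship ......
After op 2 (move_right): buffer="jkccsd" (len 6), cursors c1@2 c3@5 c2@6, authorship ......
After op 3 (move_right): buffer="jkccsd" (len 6), cursors c1@3 c2@6 c3@6, authorship ......
After op 4 (move_right): buffer="jkccsd" (len 6), cursors c1@4 c2@6 c3@6, authorship ......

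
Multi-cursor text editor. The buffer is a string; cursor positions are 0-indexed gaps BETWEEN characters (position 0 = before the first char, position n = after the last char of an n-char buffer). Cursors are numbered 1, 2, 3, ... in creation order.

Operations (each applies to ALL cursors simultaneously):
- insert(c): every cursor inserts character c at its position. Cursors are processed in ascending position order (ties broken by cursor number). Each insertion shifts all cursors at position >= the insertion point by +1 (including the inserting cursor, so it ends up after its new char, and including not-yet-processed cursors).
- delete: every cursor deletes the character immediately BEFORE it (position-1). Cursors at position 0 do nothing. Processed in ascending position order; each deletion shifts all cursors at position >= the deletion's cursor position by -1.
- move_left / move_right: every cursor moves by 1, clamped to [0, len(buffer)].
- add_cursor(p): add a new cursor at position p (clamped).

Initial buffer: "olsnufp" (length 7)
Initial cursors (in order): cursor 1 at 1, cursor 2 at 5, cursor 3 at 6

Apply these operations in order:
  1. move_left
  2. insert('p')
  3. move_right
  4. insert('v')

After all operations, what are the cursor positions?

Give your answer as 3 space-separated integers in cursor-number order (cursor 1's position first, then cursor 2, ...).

After op 1 (move_left): buffer="olsnufp" (len 7), cursors c1@0 c2@4 c3@5, authorship .......
After op 2 (insert('p')): buffer="polsnpupfp" (len 10), cursors c1@1 c2@6 c3@8, authorship 1....2.3..
After op 3 (move_right): buffer="polsnpupfp" (len 10), cursors c1@2 c2@7 c3@9, authorship 1....2.3..
After op 4 (insert('v')): buffer="povlsnpuvpfvp" (len 13), cursors c1@3 c2@9 c3@12, authorship 1.1...2.23.3.

Answer: 3 9 12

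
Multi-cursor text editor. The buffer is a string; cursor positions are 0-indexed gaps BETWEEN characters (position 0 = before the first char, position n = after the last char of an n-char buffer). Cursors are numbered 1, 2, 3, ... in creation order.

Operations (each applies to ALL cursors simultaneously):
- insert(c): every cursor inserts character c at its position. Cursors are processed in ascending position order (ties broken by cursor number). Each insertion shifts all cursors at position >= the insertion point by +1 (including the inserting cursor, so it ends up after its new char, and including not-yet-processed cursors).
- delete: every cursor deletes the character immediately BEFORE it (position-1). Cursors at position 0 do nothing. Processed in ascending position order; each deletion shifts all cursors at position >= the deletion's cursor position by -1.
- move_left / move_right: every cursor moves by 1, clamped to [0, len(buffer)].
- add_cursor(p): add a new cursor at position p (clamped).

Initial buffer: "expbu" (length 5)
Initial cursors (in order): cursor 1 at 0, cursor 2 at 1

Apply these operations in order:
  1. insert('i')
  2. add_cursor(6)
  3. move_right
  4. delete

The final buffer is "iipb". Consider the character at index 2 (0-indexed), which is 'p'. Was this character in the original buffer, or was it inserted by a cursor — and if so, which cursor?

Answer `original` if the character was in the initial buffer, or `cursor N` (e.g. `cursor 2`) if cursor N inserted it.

After op 1 (insert('i')): buffer="ieixpbu" (len 7), cursors c1@1 c2@3, authorship 1.2....
After op 2 (add_cursor(6)): buffer="ieixpbu" (len 7), cursors c1@1 c2@3 c3@6, authorship 1.2....
After op 3 (move_right): buffer="ieixpbu" (len 7), cursors c1@2 c2@4 c3@7, authorship 1.2....
After op 4 (delete): buffer="iipb" (len 4), cursors c1@1 c2@2 c3@4, authorship 12..
Authorship (.=original, N=cursor N): 1 2 . .
Index 2: author = original

Answer: original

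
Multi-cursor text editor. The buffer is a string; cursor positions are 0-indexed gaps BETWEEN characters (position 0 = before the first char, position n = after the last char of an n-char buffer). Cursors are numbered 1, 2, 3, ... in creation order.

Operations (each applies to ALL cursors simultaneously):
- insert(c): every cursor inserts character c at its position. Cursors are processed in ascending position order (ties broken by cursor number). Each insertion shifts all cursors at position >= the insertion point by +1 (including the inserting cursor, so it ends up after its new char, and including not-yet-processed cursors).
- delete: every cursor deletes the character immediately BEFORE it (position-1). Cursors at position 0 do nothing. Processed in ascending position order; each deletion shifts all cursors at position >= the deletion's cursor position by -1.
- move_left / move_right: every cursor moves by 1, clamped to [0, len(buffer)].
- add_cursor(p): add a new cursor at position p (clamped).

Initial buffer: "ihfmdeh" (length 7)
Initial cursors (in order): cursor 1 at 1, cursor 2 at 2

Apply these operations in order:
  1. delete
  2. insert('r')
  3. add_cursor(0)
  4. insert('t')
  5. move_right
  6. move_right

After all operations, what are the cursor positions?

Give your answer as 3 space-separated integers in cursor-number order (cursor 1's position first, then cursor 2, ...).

After op 1 (delete): buffer="fmdeh" (len 5), cursors c1@0 c2@0, authorship .....
After op 2 (insert('r')): buffer="rrfmdeh" (len 7), cursors c1@2 c2@2, authorship 12.....
After op 3 (add_cursor(0)): buffer="rrfmdeh" (len 7), cursors c3@0 c1@2 c2@2, authorship 12.....
After op 4 (insert('t')): buffer="trrttfmdeh" (len 10), cursors c3@1 c1@5 c2@5, authorship 31212.....
After op 5 (move_right): buffer="trrttfmdeh" (len 10), cursors c3@2 c1@6 c2@6, authorship 31212.....
After op 6 (move_right): buffer="trrttfmdeh" (len 10), cursors c3@3 c1@7 c2@7, authorship 31212.....

Answer: 7 7 3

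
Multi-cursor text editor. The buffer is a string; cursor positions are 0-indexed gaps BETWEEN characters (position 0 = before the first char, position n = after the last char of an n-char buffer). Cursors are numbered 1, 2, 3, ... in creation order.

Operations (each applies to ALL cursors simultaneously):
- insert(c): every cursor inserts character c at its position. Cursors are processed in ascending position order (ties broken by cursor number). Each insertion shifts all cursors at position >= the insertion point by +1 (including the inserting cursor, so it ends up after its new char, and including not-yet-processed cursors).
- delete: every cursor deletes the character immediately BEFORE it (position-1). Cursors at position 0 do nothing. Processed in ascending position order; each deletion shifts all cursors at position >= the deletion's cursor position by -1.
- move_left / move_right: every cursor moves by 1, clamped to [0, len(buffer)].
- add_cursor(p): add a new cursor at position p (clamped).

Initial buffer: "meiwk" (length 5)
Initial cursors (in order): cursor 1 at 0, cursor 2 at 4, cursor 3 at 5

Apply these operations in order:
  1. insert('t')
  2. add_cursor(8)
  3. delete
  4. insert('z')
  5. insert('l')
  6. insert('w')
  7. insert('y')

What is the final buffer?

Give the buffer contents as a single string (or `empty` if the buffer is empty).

Answer: zlwymeiwzzzlllwwwyyy

Derivation:
After op 1 (insert('t')): buffer="tmeiwtkt" (len 8), cursors c1@1 c2@6 c3@8, authorship 1....2.3
After op 2 (add_cursor(8)): buffer="tmeiwtkt" (len 8), cursors c1@1 c2@6 c3@8 c4@8, authorship 1....2.3
After op 3 (delete): buffer="meiw" (len 4), cursors c1@0 c2@4 c3@4 c4@4, authorship ....
After op 4 (insert('z')): buffer="zmeiwzzz" (len 8), cursors c1@1 c2@8 c3@8 c4@8, authorship 1....234
After op 5 (insert('l')): buffer="zlmeiwzzzlll" (len 12), cursors c1@2 c2@12 c3@12 c4@12, authorship 11....234234
After op 6 (insert('w')): buffer="zlwmeiwzzzlllwww" (len 16), cursors c1@3 c2@16 c3@16 c4@16, authorship 111....234234234
After op 7 (insert('y')): buffer="zlwymeiwzzzlllwwwyyy" (len 20), cursors c1@4 c2@20 c3@20 c4@20, authorship 1111....234234234234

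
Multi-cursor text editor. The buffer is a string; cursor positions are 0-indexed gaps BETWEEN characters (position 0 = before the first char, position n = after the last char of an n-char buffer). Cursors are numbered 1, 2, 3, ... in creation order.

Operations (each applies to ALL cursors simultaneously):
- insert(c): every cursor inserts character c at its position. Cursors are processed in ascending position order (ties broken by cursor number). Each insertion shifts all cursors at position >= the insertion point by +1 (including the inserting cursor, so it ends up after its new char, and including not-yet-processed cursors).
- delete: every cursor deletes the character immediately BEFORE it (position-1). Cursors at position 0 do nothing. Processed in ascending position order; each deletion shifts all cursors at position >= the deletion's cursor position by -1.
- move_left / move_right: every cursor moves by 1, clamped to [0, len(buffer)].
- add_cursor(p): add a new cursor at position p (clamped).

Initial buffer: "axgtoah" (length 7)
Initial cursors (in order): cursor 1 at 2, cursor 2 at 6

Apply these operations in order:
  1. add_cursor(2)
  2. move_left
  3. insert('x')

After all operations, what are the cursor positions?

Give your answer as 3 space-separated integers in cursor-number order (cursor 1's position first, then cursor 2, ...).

After op 1 (add_cursor(2)): buffer="axgtoah" (len 7), cursors c1@2 c3@2 c2@6, authorship .......
After op 2 (move_left): buffer="axgtoah" (len 7), cursors c1@1 c3@1 c2@5, authorship .......
After op 3 (insert('x')): buffer="axxxgtoxah" (len 10), cursors c1@3 c3@3 c2@8, authorship .13....2..

Answer: 3 8 3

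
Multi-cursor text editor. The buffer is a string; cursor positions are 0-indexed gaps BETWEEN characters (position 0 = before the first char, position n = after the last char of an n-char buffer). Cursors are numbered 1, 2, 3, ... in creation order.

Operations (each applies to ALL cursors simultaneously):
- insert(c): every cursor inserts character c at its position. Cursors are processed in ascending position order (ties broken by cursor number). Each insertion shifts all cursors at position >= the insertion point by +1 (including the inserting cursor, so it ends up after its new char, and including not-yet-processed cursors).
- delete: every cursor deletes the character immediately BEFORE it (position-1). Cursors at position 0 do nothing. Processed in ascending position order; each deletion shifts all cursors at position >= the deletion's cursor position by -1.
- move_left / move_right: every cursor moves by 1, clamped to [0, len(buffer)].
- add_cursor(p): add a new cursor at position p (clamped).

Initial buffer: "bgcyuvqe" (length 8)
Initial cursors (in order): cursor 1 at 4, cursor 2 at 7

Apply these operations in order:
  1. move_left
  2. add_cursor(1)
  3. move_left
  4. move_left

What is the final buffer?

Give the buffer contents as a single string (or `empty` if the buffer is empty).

Answer: bgcyuvqe

Derivation:
After op 1 (move_left): buffer="bgcyuvqe" (len 8), cursors c1@3 c2@6, authorship ........
After op 2 (add_cursor(1)): buffer="bgcyuvqe" (len 8), cursors c3@1 c1@3 c2@6, authorship ........
After op 3 (move_left): buffer="bgcyuvqe" (len 8), cursors c3@0 c1@2 c2@5, authorship ........
After op 4 (move_left): buffer="bgcyuvqe" (len 8), cursors c3@0 c1@1 c2@4, authorship ........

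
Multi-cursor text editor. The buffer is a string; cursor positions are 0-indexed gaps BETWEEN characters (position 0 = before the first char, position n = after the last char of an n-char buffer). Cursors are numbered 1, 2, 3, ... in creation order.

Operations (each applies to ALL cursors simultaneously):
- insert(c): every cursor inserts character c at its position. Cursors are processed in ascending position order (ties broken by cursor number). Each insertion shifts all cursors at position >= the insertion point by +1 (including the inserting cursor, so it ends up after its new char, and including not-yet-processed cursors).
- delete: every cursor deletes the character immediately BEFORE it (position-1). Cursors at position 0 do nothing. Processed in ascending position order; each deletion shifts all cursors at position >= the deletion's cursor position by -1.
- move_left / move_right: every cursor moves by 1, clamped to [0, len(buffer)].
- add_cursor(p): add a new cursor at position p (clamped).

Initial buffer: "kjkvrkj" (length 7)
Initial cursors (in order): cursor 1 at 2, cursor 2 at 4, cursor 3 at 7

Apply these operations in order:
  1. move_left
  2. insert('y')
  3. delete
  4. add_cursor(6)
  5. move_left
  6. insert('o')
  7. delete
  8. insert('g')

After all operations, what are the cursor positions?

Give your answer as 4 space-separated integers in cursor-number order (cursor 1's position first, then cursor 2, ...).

Answer: 1 4 9 9

Derivation:
After op 1 (move_left): buffer="kjkvrkj" (len 7), cursors c1@1 c2@3 c3@6, authorship .......
After op 2 (insert('y')): buffer="kyjkyvrkyj" (len 10), cursors c1@2 c2@5 c3@9, authorship .1..2...3.
After op 3 (delete): buffer="kjkvrkj" (len 7), cursors c1@1 c2@3 c3@6, authorship .......
After op 4 (add_cursor(6)): buffer="kjkvrkj" (len 7), cursors c1@1 c2@3 c3@6 c4@6, authorship .......
After op 5 (move_left): buffer="kjkvrkj" (len 7), cursors c1@0 c2@2 c3@5 c4@5, authorship .......
After op 6 (insert('o')): buffer="okjokvrookj" (len 11), cursors c1@1 c2@4 c3@9 c4@9, authorship 1..2...34..
After op 7 (delete): buffer="kjkvrkj" (len 7), cursors c1@0 c2@2 c3@5 c4@5, authorship .......
After op 8 (insert('g')): buffer="gkjgkvrggkj" (len 11), cursors c1@1 c2@4 c3@9 c4@9, authorship 1..2...34..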